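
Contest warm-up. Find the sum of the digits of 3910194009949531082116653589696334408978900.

197

3+9+1+0+1+9+4+0+0+9+9+4+9+5+3+1+0+8+2+1+1+6+6+5+3+5+8+9+6+9+6+3+3+4+4+0+8+9+7+8+9+0+0 = 197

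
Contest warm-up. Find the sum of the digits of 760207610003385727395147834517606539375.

165

7+6+0+2+0+7+6+1+0+0+0+3+3+8+5+7+2+7+3+9+5+1+4+7+8+3+4+5+1+7+6+0+6+5+3+9+3+7+5 = 165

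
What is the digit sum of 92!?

92! = 12438414054641307255475324325873553077577991715875414356840239582938137710983519518443046123837041347353107486982656753664000000000000000000000
Sum of its 143 digits: 540.

540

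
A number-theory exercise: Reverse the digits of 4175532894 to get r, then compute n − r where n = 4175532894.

-806822820

Reverse of 4175532894 is 4982355714.
4175532894 − 4982355714 = -806822820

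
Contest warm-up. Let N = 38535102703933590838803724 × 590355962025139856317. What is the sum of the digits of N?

229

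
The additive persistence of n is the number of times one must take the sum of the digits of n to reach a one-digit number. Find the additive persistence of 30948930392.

2

30948930392 → 50 → 5 (2 steps)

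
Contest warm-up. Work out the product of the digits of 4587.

4×5×8×7 = 1120

1120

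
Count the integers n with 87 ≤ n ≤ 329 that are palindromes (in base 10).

The integers in [87, 329] that are palindromes (in base 10): 88, 99, 101, 111, 121, 131, …, 313, 323.
25 qualify.

25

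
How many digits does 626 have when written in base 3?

6

626 in base 3 is 212012, which has 6 digits.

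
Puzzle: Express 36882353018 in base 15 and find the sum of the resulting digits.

84

36882353018 in base 15 is E5CE548E8.
Digit sum: 14+5+12+14+5+4+8+14+8 = 84.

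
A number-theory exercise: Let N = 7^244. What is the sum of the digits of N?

7^244 = 159926990019116225363134751666146424986858926334048912992883889984727799306358024096317097570349041179670443806891180163646642868756737967701391955704853411555996932555746660694064643988863700283264300946401
Sum of its 207 digits: 988.

988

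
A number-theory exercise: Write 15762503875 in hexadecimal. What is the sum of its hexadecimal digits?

70

15762503875 in base 16 is 3AB84B8C3.
Digit sum: 3+10+11+8+4+11+8+12+3 = 70.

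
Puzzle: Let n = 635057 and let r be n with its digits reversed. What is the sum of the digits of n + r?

34

Reversal of 635057 is 750536; 635057 + 750536 = 1385593.
Digit sum of 1385593: 1+3+8+5+5+9+3 = 34.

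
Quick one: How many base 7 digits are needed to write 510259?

7

510259 in base 7 is 4223431, which has 7 digits.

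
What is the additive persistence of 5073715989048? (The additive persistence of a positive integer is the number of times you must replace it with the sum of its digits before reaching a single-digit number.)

5073715989048 → 66 → 12 → 3 (3 steps)

3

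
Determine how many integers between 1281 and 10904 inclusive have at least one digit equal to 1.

3792

The integers in [1281, 10904] that have at least one digit equal to 1: 1281, 1282, 1283, 1284, 1285, 1286, …, 10903, 10904.
3792 qualify.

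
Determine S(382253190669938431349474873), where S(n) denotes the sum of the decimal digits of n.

131

3+8+2+2+5+3+1+9+0+6+6+9+9+3+8+4+3+1+3+4+9+4+7+4+8+7+3 = 131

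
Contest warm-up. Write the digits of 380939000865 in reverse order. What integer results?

Reversing 380939000865 gives 568000939083.

568000939083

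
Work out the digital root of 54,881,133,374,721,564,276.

5+4+8+8+1+1+3+3+3+7+4+7+2+1+5+6+4+2+7+6 = 87
8+7 = 15
1+5 = 6
(Equivalently, 54,881,133,374,721,564,276 mod 9 = 6.)

6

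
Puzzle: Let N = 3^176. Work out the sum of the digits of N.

378

3^176 = 940461086986004843694934910131056317906479029659199959555574885740211572136210345921
Sum of its 84 digits: 378.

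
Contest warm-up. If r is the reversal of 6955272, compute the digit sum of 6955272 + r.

45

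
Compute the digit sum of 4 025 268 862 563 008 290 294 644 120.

4+0+2+5+2+6+8+8+6+2+5+6+3+0+0+8+2+9+0+2+9+4+6+4+4+1+2+0 = 108

108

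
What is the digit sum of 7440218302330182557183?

7+4+4+0+2+1+8+3+0+2+3+3+0+1+8+2+5+5+7+1+8+3 = 77

77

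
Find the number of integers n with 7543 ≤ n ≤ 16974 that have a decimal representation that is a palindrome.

95

The integers in [7543, 16974] that have a decimal representation that is a palindrome: 7557, 7667, 7777, 7887, 7997, 8008, …, 16861, 16961.
95 qualify.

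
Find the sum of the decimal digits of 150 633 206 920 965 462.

1+5+0+6+3+3+2+0+6+9+2+0+9+6+5+4+6+2 = 69

69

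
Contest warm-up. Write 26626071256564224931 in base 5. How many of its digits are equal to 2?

7

26626071256564224931 in base 5 is 3241323424402431420420144211.
The digit 2 appears 7 times.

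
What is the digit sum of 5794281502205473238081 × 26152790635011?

150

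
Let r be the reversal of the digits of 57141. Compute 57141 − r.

42966

Reverse of 57141 is 14175.
57141 − 14175 = 42966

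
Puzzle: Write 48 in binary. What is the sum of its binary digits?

2

48 in base 2 is 110000.
Digit sum: 1+1+0+0+0+0 = 2.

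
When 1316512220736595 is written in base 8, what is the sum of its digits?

57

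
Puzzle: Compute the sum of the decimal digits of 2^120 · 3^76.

306

2^120 · 3^76 = 2425575729404266077142126914340023528665233816285105753776447668141162496
Sum of its 73 digits: 306.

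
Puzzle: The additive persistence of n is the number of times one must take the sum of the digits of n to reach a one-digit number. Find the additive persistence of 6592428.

2

6592428 → 36 → 9 (2 steps)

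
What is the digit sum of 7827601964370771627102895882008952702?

166

7+8+2+7+6+0+1+9+6+4+3+7+0+7+7+1+6+2+7+1+0+2+8+9+5+8+8+2+0+0+8+9+5+2+7+0+2 = 166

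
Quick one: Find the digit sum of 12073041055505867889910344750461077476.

159

1+2+0+7+3+0+4+1+0+5+5+5+0+5+8+6+7+8+8+9+9+1+0+3+4+4+7+5+0+4+6+1+0+7+7+4+7+6 = 159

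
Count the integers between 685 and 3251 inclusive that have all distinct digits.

1370

The integers in [685, 3251] that have all distinct digits: 685, 687, 689, 690, 691, 692, …, 3250, 3251.
1370 qualify.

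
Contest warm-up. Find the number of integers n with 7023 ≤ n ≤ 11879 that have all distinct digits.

1840

The integers in [7023, 11879] that have all distinct digits: 7023, 7024, 7025, 7026, 7028, 7029, …, 10986, 10987.
1840 qualify.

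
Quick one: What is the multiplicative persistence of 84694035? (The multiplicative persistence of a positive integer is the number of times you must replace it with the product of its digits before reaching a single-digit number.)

84694035 → 0 (1 step)

1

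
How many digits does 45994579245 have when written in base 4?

45994579245 in base 4 is 222311133121110231, which has 18 digits.

18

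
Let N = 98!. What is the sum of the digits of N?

639

98! = 9426890448883247745626185743057242473809693764078951663494238777294707070023223798882976159207729119823605850588608460429412647567360000000000000000000000
Sum of its 154 digits: 639.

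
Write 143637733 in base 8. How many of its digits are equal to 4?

2

143637733 in base 8 is 1043736345.
The digit 4 appears 2 times.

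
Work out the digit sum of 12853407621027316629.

75

1+2+8+5+3+4+0+7+6+2+1+0+2+7+3+1+6+6+2+9 = 75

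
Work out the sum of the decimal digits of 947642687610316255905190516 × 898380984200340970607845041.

216

947642687610316255905190516 × 898380984200340970607845041 = 851344170365612182356578515490204716603897541310831156
Sum of its 54 digits: 216.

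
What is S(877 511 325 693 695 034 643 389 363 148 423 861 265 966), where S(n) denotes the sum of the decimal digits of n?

8+7+7+5+1+1+3+2+5+6+9+3+6+9+5+0+3+4+6+4+3+3+8+9+3+6+3+1+4+8+4+2+3+8+6+1+2+6+5+9+6+6 = 200

200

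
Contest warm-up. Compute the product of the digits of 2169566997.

11022480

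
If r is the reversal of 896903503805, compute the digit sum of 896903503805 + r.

Reversal of 896903503805 is 508305309698; 896903503805 + 508305309698 = 1405208813503.
Digit sum of 1405208813503: 1+4+0+5+2+0+8+8+1+3+5+0+3 = 40.

40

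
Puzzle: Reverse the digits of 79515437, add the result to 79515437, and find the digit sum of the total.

37

Reversal of 79515437 is 73451597; 79515437 + 73451597 = 152967034.
Digit sum of 152967034: 1+5+2+9+6+7+0+3+4 = 37.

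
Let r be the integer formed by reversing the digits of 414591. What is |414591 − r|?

Reverse of 414591 is 195414.
|414591 − 195414| = 219177

219177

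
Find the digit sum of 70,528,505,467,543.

7+0+5+2+8+5+0+5+4+6+7+5+4+3 = 61

61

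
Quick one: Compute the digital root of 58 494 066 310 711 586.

2

5+8+4+9+4+0+6+6+3+1+0+7+1+1+5+8+6 = 74
7+4 = 11
1+1 = 2
(Equivalently, 58 494 066 310 711 586 mod 9 = 2.)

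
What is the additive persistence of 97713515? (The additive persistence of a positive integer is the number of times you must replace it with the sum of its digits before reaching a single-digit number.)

3

97713515 → 38 → 11 → 2 (3 steps)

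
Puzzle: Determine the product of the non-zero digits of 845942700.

8×4×5×9×4×2×7 = 80640

80640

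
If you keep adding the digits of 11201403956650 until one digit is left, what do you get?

1+1+2+0+1+4+0+3+9+5+6+6+5+0 = 43
4+3 = 7

7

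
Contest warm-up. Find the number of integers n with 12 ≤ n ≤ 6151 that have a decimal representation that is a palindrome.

150

The integers in [12, 6151] that have a decimal representation that is a palindrome: 22, 33, 44, 55, 66, 77, …, 6006, 6116.
150 qualify.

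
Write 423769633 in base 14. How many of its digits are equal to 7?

1

423769633 in base 14 is 403D0DD7.
The digit 7 appears 1 time.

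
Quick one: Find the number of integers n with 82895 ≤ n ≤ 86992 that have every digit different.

1386

The integers in [82895, 86992] that have every digit different: 82901, 82903, 82904, 82905, 82906, 82907, …, 86974, 86975.
1386 qualify.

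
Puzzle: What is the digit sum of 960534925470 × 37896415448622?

99

960534925470 × 37896415448622 = 36400830588522289384202340
Sum of its 26 digits: 99.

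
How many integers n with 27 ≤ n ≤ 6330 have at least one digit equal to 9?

1684

The integers in [27, 6330] that have at least one digit equal to 9: 29, 39, 49, 59, 69, 79, …, 6319, 6329.
1684 qualify.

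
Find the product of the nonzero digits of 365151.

450

3×6×5×1×5×1 = 450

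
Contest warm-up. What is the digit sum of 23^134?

23^134 = 296162471984580759935155211465554463846492341524045605175330631799712916978623347832294009473125305655867158407912452735445707434394375431549739776727249993247992094989362394785250609
Sum of its 183 digits: 862.

862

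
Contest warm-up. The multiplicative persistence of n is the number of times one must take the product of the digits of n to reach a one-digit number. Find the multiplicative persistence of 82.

82 → 16 → 6 (2 steps)

2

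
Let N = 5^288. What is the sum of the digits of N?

5^288 = 2010764683385948796148028192762378503362648273919774541869690518399838312334014814806056093301691167652734390913078017438993579462829964862589958071955031430042871998242759445929550565779209136962890625
Sum of its 202 digits: 964.

964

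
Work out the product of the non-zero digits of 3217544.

3360

3×2×1×7×5×4×4 = 3360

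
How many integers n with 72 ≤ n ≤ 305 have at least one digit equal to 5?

The integers in [72, 305] that have at least one digit equal to 5: 75, 85, 95, 105, 115, 125, …, 295, 305.
42 qualify.

42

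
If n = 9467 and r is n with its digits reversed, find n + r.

Reverse of 9467 is 7649.
9467 + 7649 = 17116

17116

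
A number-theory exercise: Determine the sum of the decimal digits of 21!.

21! = 51090942171709440000
Sum of its 20 digits: 63.

63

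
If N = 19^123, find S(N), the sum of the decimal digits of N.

784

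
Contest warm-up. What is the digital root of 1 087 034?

5

1+0+8+7+0+3+4 = 23
2+3 = 5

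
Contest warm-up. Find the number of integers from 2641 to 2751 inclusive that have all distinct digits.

64

The integers in [2641, 2751] that have all distinct digits: 2641, 2643, 2645, 2647, 2648, 2649, …, 2750, 2751.
64 qualify.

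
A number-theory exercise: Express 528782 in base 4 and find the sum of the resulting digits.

528782 in base 4 is 2001012032.
Digit sum: 2+0+0+1+0+1+2+0+3+2 = 11.

11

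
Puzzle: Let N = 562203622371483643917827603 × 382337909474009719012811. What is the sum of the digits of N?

562203622371483643917827603 × 382337909474009719012811 = 214951757676228658711534239826288725150704846422033
Sum of its 51 digits: 223.

223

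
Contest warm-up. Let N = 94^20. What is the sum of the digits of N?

160

94^20 = 2901062411314618233730627546741369470976
Sum of its 40 digits: 160.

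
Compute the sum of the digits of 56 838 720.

39

5+6+8+3+8+7+2+0 = 39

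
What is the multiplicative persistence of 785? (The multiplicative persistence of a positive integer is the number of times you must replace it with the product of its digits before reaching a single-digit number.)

2

785 → 280 → 0 (2 steps)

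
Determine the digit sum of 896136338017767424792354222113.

8+9+6+1+3+6+3+3+8+0+1+7+7+6+7+4+2+4+7+9+2+3+5+4+2+2+2+1+1+3 = 126

126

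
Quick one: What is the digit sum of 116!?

729

116! = 33931086844518982011982560935885732032396635556994207701963662088123265314176330336254535971207181169698868584991941607780111073928236261199604691797570505851011072000000000000000000000000000
Sum of its 191 digits: 729.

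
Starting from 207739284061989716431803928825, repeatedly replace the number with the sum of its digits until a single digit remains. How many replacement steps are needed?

2

207739284061989716431803928825 → 142 → 7 (2 steps)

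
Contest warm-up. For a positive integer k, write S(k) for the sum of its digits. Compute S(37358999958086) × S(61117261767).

S(37358999958086) = 3+7+3+5+8+9+9+9+9+5+8+0+8+6 = 89.
S(61117261767) = 6+1+1+1+7+2+6+1+7+6+7 = 45.
89 · 45 = 4005.

4005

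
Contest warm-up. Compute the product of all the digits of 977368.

9×7×7×3×6×8 = 63504

63504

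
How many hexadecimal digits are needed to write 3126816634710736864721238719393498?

28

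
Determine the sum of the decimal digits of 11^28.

124

11^28 = 144209936106499234037676064081
Sum of its 30 digits: 124.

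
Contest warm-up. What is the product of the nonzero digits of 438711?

4×3×8×7×1×1 = 672

672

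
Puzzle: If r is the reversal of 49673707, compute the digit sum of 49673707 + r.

14

Reversal of 49673707 is 70737694; 49673707 + 70737694 = 120411401.
Digit sum of 120411401: 1+2+0+4+1+1+4+0+1 = 14.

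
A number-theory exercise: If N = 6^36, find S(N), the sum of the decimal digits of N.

126

6^36 = 10314424798490535546171949056
Sum of its 29 digits: 126.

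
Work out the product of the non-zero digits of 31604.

72

3×1×6×4 = 72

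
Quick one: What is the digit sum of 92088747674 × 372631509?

81

92088747674 × 372631509 = 34315169007682860066
Sum of its 20 digits: 81.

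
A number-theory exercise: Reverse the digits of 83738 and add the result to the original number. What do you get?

167476

Reverse of 83738 is 83738.
83738 + 83738 = 167476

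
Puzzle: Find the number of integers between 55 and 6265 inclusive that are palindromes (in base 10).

The integers in [55, 6265] that are palindromes (in base 10): 55, 66, 77, 88, 99, 101, …, 6116, 6226.
148 qualify.

148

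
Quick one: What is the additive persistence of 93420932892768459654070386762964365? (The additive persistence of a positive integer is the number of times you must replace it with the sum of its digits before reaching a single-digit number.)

93420932892768459654070386762964365 → 177 → 15 → 6 (3 steps)

3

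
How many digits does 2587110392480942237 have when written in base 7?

2587110392480942237 in base 7 is 4426505366456112155510, which has 22 digits.

22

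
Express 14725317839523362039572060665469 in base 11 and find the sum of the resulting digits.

169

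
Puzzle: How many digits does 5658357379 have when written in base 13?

9

5658357379 in base 13 is 6C237A87C, which has 9 digits.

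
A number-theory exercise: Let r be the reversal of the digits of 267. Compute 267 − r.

Reverse of 267 is 762.
267 − 762 = -495

-495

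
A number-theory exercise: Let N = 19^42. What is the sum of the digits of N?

19^42 = 510095203738582479622335815880298130716653502143703561
Sum of its 54 digits: 217.

217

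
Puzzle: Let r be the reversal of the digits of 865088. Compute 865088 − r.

-15480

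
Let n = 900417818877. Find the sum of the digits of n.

60

9+0+0+4+1+7+8+1+8+8+7+7 = 60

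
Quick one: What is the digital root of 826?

8+2+6 = 16
1+6 = 7
(Equivalently, 826 mod 9 = 7.)

7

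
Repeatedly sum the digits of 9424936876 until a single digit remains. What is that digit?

9+4+2+4+9+3+6+8+7+6 = 58
5+8 = 13
1+3 = 4

4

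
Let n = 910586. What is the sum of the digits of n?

9+1+0+5+8+6 = 29

29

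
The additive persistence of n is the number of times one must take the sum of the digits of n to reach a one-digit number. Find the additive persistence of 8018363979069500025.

8018363979069500025 → 81 → 9 (2 steps)

2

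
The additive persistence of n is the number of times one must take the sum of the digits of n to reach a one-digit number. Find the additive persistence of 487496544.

2

487496544 → 51 → 6 (2 steps)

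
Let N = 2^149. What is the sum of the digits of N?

212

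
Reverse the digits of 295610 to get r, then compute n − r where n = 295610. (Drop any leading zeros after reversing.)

279018

Reverse of 295610 is 16592.
295610 − 16592 = 279018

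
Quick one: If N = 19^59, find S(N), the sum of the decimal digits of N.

334

19^59 = 2795519050787988516063758624111613832293204846720819550121716154178018428779
Sum of its 76 digits: 334.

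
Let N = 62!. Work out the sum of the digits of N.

306

62! = 31469973260387937525653122354950764088012280797258232192163168247821107200000000000000
Sum of its 86 digits: 306.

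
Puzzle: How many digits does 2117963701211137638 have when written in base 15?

2117963701211137638 in base 15 is 4C83D314DB4DA8E3, which has 16 digits.

16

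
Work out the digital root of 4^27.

1

The digital root of n equals n mod 9 (or 9 when 9 | n), so we need 4^27 mod 9.
4^27 ≡ 1 (mod 9), so the digital root is 1.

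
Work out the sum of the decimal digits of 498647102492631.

4+9+8+6+4+7+1+0+2+4+9+2+6+3+1 = 66

66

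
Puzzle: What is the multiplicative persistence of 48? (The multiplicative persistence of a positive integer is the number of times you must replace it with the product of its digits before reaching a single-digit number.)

2

48 → 32 → 6 (2 steps)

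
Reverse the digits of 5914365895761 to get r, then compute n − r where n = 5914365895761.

Reverse of 5914365895761 is 1675985634195.
5914365895761 − 1675985634195 = 4238380261566

4238380261566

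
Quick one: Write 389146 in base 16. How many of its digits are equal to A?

1

389146 in base 16 is 5F01A.
The digit A appears 1 time.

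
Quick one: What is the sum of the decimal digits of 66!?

351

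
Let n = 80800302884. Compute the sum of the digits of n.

8+0+8+0+0+3+0+2+8+8+4 = 41

41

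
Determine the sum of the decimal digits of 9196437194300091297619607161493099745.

171

9+1+9+6+4+3+7+1+9+4+3+0+0+0+9+1+2+9+7+6+1+9+6+0+7+1+6+1+4+9+3+0+9+9+7+4+5 = 171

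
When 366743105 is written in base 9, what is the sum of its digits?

49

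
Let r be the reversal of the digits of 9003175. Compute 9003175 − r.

3290166

Reverse of 9003175 is 5713009.
9003175 − 5713009 = 3290166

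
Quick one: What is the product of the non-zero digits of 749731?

5292

7×4×9×7×3×1 = 5292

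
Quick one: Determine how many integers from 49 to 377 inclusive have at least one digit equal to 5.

69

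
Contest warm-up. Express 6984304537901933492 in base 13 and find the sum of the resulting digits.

104

6984304537901933492 in base 13 is A65B0272B5C198843.
Digit sum: 10+6+5+11+0+2+7+2+11+5+12+1+9+8+8+4+3 = 104.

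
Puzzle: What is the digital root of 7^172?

7

The digital root of n equals n mod 9 (or 9 when 9 | n), so we need 7^172 mod 9.
7^172 ≡ 7 (mod 9), so the digital root is 7.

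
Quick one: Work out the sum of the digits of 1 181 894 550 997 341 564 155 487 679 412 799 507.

1+1+8+1+8+9+4+5+5+0+9+9+7+3+4+1+5+6+4+1+5+5+4+8+7+6+7+9+4+1+2+7+9+9+5+0+7 = 186

186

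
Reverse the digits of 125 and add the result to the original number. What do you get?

646

Reverse of 125 is 521.
125 + 521 = 646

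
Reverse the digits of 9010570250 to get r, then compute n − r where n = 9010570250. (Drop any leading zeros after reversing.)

8489820141

Reverse of 9010570250 is 520750109.
9010570250 − 520750109 = 8489820141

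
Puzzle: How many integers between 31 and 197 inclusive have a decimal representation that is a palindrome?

17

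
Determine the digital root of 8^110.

1

The digital root of n equals n mod 9 (or 9 when 9 | n), so we need 8^110 mod 9.
8^110 ≡ 1 (mod 9), so the digital root is 1.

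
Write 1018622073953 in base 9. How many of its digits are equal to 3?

1018622073953 in base 9 is 3541215123482.
The digit 3 appears 2 times.

2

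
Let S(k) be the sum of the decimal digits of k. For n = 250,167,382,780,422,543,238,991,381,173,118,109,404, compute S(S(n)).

First digit sum: 152.
1+5+2 = 8.

8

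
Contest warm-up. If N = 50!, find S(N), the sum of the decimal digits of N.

216

50! = 30414093201713378043612608166064768844377641568960512000000000000
Sum of its 65 digits: 216.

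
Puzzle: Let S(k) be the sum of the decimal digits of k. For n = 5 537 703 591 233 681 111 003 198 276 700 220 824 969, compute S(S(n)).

First digit sum: 156.
1+5+6 = 12.

12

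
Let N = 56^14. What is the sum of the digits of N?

56^14 = 2982856619293778479415296
Sum of its 25 digits: 139.

139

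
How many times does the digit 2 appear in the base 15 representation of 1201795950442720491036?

2

1201795950442720491036 in base 15 is C2E757E7AED7A55A26.
The digit 2 appears 2 times.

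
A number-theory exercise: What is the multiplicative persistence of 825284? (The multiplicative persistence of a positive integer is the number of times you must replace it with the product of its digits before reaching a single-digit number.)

825284 → 5120 → 0 (2 steps)

2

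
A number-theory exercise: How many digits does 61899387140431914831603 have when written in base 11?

22

61899387140431914831603 in base 11 is 840117016236465A9A280A, which has 22 digits.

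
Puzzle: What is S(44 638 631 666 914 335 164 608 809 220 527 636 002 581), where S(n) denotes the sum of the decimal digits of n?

4+4+6+3+8+6+3+1+6+6+6+9+1+4+3+3+5+1+6+4+6+0+8+8+0+9+2+2+0+5+2+7+6+3+6+0+0+2+5+8+1 = 169

169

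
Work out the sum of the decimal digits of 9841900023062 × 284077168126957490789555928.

9841900023062 × 284077168126957490789555928 = 2795859087540090579945624140371938811536
Sum of its 40 digits: 189.

189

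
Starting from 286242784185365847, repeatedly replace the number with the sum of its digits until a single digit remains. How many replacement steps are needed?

2

286242784185365847 → 90 → 9 (2 steps)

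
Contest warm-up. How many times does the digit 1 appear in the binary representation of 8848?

4

8848 in base 2 is 10001010010000.
The digit 1 appears 4 times.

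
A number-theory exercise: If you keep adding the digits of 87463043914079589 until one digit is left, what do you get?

8+7+4+6+3+0+4+3+9+1+4+0+7+9+5+8+9 = 87
8+7 = 15
1+5 = 6

6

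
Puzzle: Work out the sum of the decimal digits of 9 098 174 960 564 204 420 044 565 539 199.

140

9+0+9+8+1+7+4+9+6+0+5+6+4+2+0+4+4+2+0+0+4+4+5+6+5+5+3+9+1+9+9 = 140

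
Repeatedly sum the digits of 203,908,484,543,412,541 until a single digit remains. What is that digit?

4

2+0+3+9+0+8+4+8+4+5+4+3+4+1+2+5+4+1 = 67
6+7 = 13
1+3 = 4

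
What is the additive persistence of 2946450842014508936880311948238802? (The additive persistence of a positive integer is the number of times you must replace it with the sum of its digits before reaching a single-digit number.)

3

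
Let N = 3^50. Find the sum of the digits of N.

144

3^50 = 717897987691852588770249
Sum of its 24 digits: 144.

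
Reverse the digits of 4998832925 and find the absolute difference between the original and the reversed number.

Reverse of 4998832925 is 5292388994.
|4998832925 − 5292388994| = 293556069

293556069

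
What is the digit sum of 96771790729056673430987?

122

9+6+7+7+1+7+9+0+7+2+9+0+5+6+6+7+3+4+3+0+9+8+7 = 122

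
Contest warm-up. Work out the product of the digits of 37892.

3024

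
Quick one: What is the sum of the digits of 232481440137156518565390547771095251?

2+3+2+4+8+1+4+4+0+1+3+7+1+5+6+5+1+8+5+6+5+3+9+0+5+4+7+7+7+1+0+9+5+2+5+1 = 146

146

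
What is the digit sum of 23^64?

409

23^64 = 1414430149788231852676288931564393259755477871188002418354492595462286094183104888189441
Sum of its 88 digits: 409.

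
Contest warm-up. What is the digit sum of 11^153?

11^153 = 2153182439418108835992644412729930590457960981217217920404787646028283627969774739067090294471817560382112235760043481754894971704029560339644377201975497940331
Sum of its 160 digits: 719.

719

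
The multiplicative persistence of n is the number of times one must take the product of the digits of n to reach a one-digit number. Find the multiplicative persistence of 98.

3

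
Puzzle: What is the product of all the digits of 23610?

2×3×6×1×0 = 0

0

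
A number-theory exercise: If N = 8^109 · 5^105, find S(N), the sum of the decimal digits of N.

8^109 · 5^105 = 6739986666787659948666753771754907668409286105635143120275902562304000000000000000000000000000000000000000000000000000000000000000000000000000000000000000000000000000000000
Sum of its 172 digits: 334.

334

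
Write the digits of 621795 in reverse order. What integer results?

597126

Reversing 621795 gives 597126.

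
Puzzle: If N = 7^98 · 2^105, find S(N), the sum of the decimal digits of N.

491

7^98 · 2^105 = 2677672547820364330141806793447900247889049307676214029204710292685644156512826011830067149185427971906229520826368
Sum of its 115 digits: 491.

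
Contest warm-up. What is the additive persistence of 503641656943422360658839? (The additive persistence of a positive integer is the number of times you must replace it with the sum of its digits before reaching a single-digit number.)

2

503641656943422360658839 → 108 → 9 (2 steps)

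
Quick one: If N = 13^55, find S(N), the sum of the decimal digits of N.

13^55 = 18487763498758903017821863604872883745551547783010632046513957
Sum of its 62 digits: 292.

292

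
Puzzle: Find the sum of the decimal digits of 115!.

648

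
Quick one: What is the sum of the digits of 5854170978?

54

5+8+5+4+1+7+0+9+7+8 = 54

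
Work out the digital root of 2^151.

The digital root of n equals n mod 9 (or 9 when 9 | n), so we need 2^151 mod 9.
2^151 ≡ 2 (mod 9), so the digital root is 2.

2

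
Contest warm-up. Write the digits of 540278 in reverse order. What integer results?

872045

Reversing 540278 gives 872045.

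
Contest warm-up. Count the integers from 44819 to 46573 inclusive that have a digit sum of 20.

125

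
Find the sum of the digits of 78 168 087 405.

54

7+8+1+6+8+0+8+7+4+0+5 = 54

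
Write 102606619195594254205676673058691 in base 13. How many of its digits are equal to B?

2

102606619195594254205676673058691 in base 13 is 6806BA9141722904956110B1833C3.
The digit B appears 2 times.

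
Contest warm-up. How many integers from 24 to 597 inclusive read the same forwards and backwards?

57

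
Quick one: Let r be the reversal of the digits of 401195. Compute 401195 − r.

Reverse of 401195 is 591104.
401195 − 591104 = -189909

-189909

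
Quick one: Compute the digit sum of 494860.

31

4+9+4+8+6+0 = 31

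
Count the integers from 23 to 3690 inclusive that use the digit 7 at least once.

943

The integers in [23, 3690] that use the digit 7 at least once: 27, 37, 47, 57, 67, 70, …, 3679, 3687.
943 qualify.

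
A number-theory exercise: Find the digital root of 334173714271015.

4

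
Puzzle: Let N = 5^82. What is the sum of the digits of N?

5^82 = 2067951531382569187178521730174907133914530277252197265625
Sum of its 58 digits: 247.

247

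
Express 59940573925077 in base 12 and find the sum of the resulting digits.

59940573925077 in base 12 is 6880A74B18699.
Digit sum: 6+8+8+0+10+7+4+11+1+8+6+9+9 = 87.

87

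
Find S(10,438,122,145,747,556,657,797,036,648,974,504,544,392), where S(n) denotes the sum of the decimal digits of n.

1+0+4+3+8+1+2+2+1+4+5+7+4+7+5+5+6+6+5+7+7+9+7+0+3+6+6+4+8+9+7+4+5+0+4+5+4+4+3+9+2 = 189

189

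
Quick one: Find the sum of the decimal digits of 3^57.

3^57 = 1570042899082081611640534563
Sum of its 28 digits: 108.

108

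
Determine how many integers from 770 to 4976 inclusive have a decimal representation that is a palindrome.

62

The integers in [770, 4976] that have a decimal representation that is a palindrome: 777, 787, 797, 808, 818, 828, …, 4774, 4884.
62 qualify.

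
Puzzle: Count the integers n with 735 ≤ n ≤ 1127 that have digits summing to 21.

18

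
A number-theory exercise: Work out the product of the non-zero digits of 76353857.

7×6×3×5×3×8×5×7 = 529200

529200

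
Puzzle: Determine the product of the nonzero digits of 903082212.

9×3×8×2×2×1×2 = 1728

1728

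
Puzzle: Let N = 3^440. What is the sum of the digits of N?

3^440 = 857732915902130819322162408365711029333798933009081907542010101230713445443489463994526475419504923047841995711407538175719778606068185025275806590271783363644560189299293994213889297048822325404770371325416801
Sum of its 210 digits: 909.

909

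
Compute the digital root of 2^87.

The digital root of n equals n mod 9 (or 9 when 9 | n), so we need 2^87 mod 9.
2^87 ≡ 8 (mod 9), so the digital root is 8.

8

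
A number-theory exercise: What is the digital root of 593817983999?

8

5+9+3+8+1+7+9+8+3+9+9+9 = 80
8+0 = 8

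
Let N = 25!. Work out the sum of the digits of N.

25! = 15511210043330985984000000
Sum of its 26 digits: 72.

72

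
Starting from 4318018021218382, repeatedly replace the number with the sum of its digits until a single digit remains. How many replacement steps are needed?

4318018021218382 → 52 → 7 (2 steps)

2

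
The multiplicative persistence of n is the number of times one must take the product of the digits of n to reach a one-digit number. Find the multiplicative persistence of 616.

3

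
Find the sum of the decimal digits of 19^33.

19^33 = 1580770532156861979997149793605296459437459
Sum of its 43 digits: 226.

226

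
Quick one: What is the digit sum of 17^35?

17^35 = 11633549665058175578832094238737833478284593
Sum of its 44 digits: 215.

215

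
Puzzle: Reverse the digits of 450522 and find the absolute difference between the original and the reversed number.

225468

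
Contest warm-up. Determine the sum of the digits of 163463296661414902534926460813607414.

1+6+3+4+6+3+2+9+6+6+6+1+4+1+4+9+0+2+5+3+4+9+2+6+4+6+0+8+1+3+6+0+7+4+1+4 = 146

146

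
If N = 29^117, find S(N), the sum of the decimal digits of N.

764

29^117 = 1260566478997553241617158770548174612564480628576198875112130786973210312926270702574228415630773170913057233180669549549504669308662048329970593277172624306095982924256109
Sum of its 172 digits: 764.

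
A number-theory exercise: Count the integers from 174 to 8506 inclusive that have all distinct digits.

The integers in [174, 8506] that have all distinct digits: 174, 175, 176, 178, 179, 180, …, 8504, 8506.
4410 qualify.

4410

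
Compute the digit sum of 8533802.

8+5+3+3+8+0+2 = 29

29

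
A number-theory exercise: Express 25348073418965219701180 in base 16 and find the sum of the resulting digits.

130

25348073418965219701180 in base 16 is 55E1F2F2AB3374271BC.
Digit sum: 5+5+14+1+15+2+15+2+10+11+3+3+7+4+2+7+1+11+12 = 130.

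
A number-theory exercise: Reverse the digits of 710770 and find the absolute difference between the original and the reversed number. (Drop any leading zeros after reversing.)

633753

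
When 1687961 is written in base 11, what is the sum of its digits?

21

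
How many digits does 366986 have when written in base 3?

12

366986 in base 3 is 200122102002, which has 12 digits.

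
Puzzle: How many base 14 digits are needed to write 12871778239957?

12

12871778239957 in base 14 is 326DD6BAAAD7, which has 12 digits.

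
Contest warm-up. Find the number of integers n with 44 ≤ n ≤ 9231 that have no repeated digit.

4858

The integers in [44, 9231] that have no repeated digit: 45, 46, 47, 48, 49, 50, …, 9230, 9231.
4858 qualify.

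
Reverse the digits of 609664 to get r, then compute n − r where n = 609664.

Reverse of 609664 is 466906.
609664 − 466906 = 142758

142758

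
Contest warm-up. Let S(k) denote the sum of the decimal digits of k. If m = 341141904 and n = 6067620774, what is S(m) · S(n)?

S(341141904) = 3+4+1+1+4+1+9+0+4 = 27.
S(6067620774) = 6+0+6+7+6+2+0+7+7+4 = 45.
27 · 45 = 1215.

1215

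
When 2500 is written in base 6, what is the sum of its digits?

2500 in base 6 is 15324.
Digit sum: 1+5+3+2+4 = 15.

15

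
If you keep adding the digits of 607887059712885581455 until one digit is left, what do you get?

6+0+7+8+8+7+0+5+9+7+1+2+8+8+5+5+8+1+4+5+5 = 109
1+0+9 = 10
1+0 = 1

1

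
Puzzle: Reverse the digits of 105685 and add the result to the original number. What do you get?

692186

Reverse of 105685 is 586501.
105685 + 586501 = 692186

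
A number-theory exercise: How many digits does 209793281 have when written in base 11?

8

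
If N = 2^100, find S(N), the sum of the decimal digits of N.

2^100 = 1267650600228229401496703205376
Sum of its 31 digits: 115.

115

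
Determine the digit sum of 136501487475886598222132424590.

1+3+6+5+0+1+4+8+7+4+7+5+8+8+6+5+9+8+2+2+2+1+3+2+4+2+4+5+9+0 = 131

131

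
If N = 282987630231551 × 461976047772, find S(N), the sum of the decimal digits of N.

120

282987630231551 × 461976047772 = 130733506982736076197654372
Sum of its 27 digits: 120.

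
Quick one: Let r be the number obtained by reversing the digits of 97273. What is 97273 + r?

134552

Reverse of 97273 is 37279.
97273 + 37279 = 134552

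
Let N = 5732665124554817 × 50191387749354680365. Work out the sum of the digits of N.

149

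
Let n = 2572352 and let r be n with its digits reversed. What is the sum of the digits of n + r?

16

Reversal of 2572352 is 2532752; 2572352 + 2532752 = 5105104.
Digit sum of 5105104: 5+1+0+5+1+0+4 = 16.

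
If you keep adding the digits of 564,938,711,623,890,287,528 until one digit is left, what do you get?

5

5+6+4+9+3+8+7+1+1+6+2+3+8+9+0+2+8+7+5+2+8 = 104
1+0+4 = 5
(Equivalently, 564,938,711,623,890,287,528 mod 9 = 5.)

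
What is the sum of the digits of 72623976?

7+2+6+2+3+9+7+6 = 42

42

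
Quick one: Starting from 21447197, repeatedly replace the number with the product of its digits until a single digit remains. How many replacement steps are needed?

2

21447197 → 14112 → 8 (2 steps)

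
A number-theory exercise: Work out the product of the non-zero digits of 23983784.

290304

2×3×9×8×3×7×8×4 = 290304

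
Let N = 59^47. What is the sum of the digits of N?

362

59^47 = 169841785648741083806120560811197711765980848194625129349905002823771420085606551219
Sum of its 84 digits: 362.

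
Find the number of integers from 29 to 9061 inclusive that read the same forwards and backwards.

The integers in [29, 9061] that read the same forwards and backwards: 33, 44, 55, 66, 77, 88, …, 8998, 9009.
178 qualify.

178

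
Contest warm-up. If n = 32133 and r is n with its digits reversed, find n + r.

65256

Reverse of 32133 is 33123.
32133 + 33123 = 65256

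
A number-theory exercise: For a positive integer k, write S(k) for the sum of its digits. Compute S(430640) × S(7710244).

425

S(430640) = 4+3+0+6+4+0 = 17.
S(7710244) = 7+7+1+0+2+4+4 = 25.
17 · 25 = 425.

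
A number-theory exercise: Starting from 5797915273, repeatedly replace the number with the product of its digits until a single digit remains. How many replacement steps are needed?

2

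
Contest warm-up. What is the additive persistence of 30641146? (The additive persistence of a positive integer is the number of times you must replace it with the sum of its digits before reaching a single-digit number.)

2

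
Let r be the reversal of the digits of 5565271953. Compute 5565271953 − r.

Reverse of 5565271953 is 3591725655.
5565271953 − 3591725655 = 1973546298

1973546298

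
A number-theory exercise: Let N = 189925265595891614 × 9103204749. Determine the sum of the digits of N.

150

189925265595891614 × 9103204749 = 1728928579727606855454074886
Sum of its 28 digits: 150.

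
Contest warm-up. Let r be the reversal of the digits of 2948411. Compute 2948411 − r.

1799919

Reverse of 2948411 is 1148492.
2948411 − 1148492 = 1799919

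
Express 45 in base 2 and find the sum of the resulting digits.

4

45 in base 2 is 101101.
Digit sum: 1+0+1+1+0+1 = 4.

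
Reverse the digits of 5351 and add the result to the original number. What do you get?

6886

Reverse of 5351 is 1535.
5351 + 1535 = 6886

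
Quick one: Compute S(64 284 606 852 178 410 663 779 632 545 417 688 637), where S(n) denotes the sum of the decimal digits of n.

6+4+2+8+4+6+0+6+8+5+2+1+7+8+4+1+0+6+6+3+7+7+9+6+3+2+5+4+5+4+1+7+6+8+8+6+3+7 = 185

185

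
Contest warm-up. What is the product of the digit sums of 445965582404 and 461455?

1400

S(445965582404) = 4+4+5+9+6+5+5+8+2+4+0+4 = 56.
S(461455) = 4+6+1+4+5+5 = 25.
56 · 25 = 1400.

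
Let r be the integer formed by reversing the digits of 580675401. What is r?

104576085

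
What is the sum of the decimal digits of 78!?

423

78! = 11324281178206297831457521158732046228731749579488251990048962825668835325234200766245086213177344000000000000000000
Sum of its 116 digits: 423.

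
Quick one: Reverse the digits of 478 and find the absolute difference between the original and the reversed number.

Reverse of 478 is 874.
|478 − 874| = 396

396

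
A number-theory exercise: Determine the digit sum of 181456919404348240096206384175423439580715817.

1+8+1+4+5+6+9+1+9+4+0+4+3+4+8+2+4+0+0+9+6+2+0+6+3+8+4+1+7+5+4+2+3+4+3+9+5+8+0+7+1+5+8+1+7 = 191

191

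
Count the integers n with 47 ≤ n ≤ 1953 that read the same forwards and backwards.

The integers in [47, 1953] that read the same forwards and backwards: 55, 66, 77, 88, 99, 101, …, 1771, 1881.
104 qualify.

104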